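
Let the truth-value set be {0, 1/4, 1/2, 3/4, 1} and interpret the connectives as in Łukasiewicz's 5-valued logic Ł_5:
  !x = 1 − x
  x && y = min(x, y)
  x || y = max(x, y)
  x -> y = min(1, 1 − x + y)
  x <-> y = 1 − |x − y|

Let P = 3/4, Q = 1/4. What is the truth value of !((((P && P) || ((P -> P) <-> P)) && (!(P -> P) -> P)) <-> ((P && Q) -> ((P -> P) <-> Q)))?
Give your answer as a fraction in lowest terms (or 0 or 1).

P && P = 3/4 && 3/4 = 3/4
P -> P = 3/4 -> 3/4 = 1
(P -> P) <-> P = 1 <-> 3/4 = 3/4
(P && P) || ((P -> P) <-> P) = 3/4 || 3/4 = 3/4
P -> P = 3/4 -> 3/4 = 1
!(P -> P) = !1 = 0
!(P -> P) -> P = 0 -> 3/4 = 1
((P && P) || ((P -> P) <-> P)) && (!(P -> P) -> P) = 3/4 && 1 = 3/4
P && Q = 3/4 && 1/4 = 1/4
P -> P = 3/4 -> 3/4 = 1
(P -> P) <-> Q = 1 <-> 1/4 = 1/4
(P && Q) -> ((P -> P) <-> Q) = 1/4 -> 1/4 = 1
(((P && P) || ((P -> P) <-> P)) && (!(P -> P) -> P)) <-> ((P && Q) -> ((P -> P) <-> Q)) = 3/4 <-> 1 = 3/4
!((((P && P) || ((P -> P) <-> P)) && (!(P -> P) -> P)) <-> ((P && Q) -> ((P -> P) <-> Q))) = !3/4 = 1/4

1/4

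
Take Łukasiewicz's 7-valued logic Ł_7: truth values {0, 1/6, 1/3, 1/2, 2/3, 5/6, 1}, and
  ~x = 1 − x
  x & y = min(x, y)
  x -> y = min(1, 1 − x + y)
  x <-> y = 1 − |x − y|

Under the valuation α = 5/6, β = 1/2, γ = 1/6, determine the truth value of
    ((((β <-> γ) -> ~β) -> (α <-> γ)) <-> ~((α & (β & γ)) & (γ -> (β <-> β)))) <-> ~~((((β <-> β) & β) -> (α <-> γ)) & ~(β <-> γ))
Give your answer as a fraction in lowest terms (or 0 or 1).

β <-> γ = 1/2 <-> 1/6 = 2/3
~β = ~1/2 = 1/2
(β <-> γ) -> ~β = 2/3 -> 1/2 = 5/6
α <-> γ = 5/6 <-> 1/6 = 1/3
((β <-> γ) -> ~β) -> (α <-> γ) = 5/6 -> 1/3 = 1/2
β & γ = 1/2 & 1/6 = 1/6
α & (β & γ) = 5/6 & 1/6 = 1/6
β <-> β = 1/2 <-> 1/2 = 1
γ -> (β <-> β) = 1/6 -> 1 = 1
(α & (β & γ)) & (γ -> (β <-> β)) = 1/6 & 1 = 1/6
~((α & (β & γ)) & (γ -> (β <-> β))) = ~1/6 = 5/6
(((β <-> γ) -> ~β) -> (α <-> γ)) <-> ~((α & (β & γ)) & (γ -> (β <-> β))) = 1/2 <-> 5/6 = 2/3
β <-> β = 1/2 <-> 1/2 = 1
(β <-> β) & β = 1 & 1/2 = 1/2
α <-> γ = 5/6 <-> 1/6 = 1/3
((β <-> β) & β) -> (α <-> γ) = 1/2 -> 1/3 = 5/6
β <-> γ = 1/2 <-> 1/6 = 2/3
~(β <-> γ) = ~2/3 = 1/3
(((β <-> β) & β) -> (α <-> γ)) & ~(β <-> γ) = 5/6 & 1/3 = 1/3
~((((β <-> β) & β) -> (α <-> γ)) & ~(β <-> γ)) = ~1/3 = 2/3
~~((((β <-> β) & β) -> (α <-> γ)) & ~(β <-> γ)) = ~2/3 = 1/3
((((β <-> γ) -> ~β) -> (α <-> γ)) <-> ~((α & (β & γ)) & (γ -> (β <-> β)))) <-> ~~((((β <-> β) & β) -> (α <-> γ)) & ~(β <-> γ)) = 2/3 <-> 1/3 = 2/3

2/3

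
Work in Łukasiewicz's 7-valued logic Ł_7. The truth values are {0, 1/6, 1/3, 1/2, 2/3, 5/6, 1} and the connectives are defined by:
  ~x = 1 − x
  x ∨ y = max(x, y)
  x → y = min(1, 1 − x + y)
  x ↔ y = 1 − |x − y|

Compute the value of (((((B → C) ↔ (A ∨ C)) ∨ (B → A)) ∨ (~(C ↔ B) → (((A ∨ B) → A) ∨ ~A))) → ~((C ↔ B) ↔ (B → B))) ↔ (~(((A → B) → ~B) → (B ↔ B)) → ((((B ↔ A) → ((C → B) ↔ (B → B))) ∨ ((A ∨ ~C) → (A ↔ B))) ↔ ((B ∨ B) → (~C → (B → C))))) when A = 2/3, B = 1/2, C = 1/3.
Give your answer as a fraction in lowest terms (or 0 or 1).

1/6

B → C = 1/2 → 1/3 = 5/6
A ∨ C = 2/3 ∨ 1/3 = 2/3
(B → C) ↔ (A ∨ C) = 5/6 ↔ 2/3 = 5/6
B → A = 1/2 → 2/3 = 1
((B → C) ↔ (A ∨ C)) ∨ (B → A) = 5/6 ∨ 1 = 1
C ↔ B = 1/3 ↔ 1/2 = 5/6
~(C ↔ B) = ~5/6 = 1/6
A ∨ B = 2/3 ∨ 1/2 = 2/3
(A ∨ B) → A = 2/3 → 2/3 = 1
~A = ~2/3 = 1/3
((A ∨ B) → A) ∨ ~A = 1 ∨ 1/3 = 1
~(C ↔ B) → (((A ∨ B) → A) ∨ ~A) = 1/6 → 1 = 1
(((B → C) ↔ (A ∨ C)) ∨ (B → A)) ∨ (~(C ↔ B) → (((A ∨ B) → A) ∨ ~A)) = 1 ∨ 1 = 1
C ↔ B = 1/3 ↔ 1/2 = 5/6
B → B = 1/2 → 1/2 = 1
(C ↔ B) ↔ (B → B) = 5/6 ↔ 1 = 5/6
~((C ↔ B) ↔ (B → B)) = ~5/6 = 1/6
((((B → C) ↔ (A ∨ C)) ∨ (B → A)) ∨ (~(C ↔ B) → (((A ∨ B) → A) ∨ ~A))) → ~((C ↔ B) ↔ (B → B)) = 1 → 1/6 = 1/6
A → B = 2/3 → 1/2 = 5/6
~B = ~1/2 = 1/2
(A → B) → ~B = 5/6 → 1/2 = 2/3
B ↔ B = 1/2 ↔ 1/2 = 1
((A → B) → ~B) → (B ↔ B) = 2/3 → 1 = 1
~(((A → B) → ~B) → (B ↔ B)) = ~1 = 0
B ↔ A = 1/2 ↔ 2/3 = 5/6
C → B = 1/3 → 1/2 = 1
B → B = 1/2 → 1/2 = 1
(C → B) ↔ (B → B) = 1 ↔ 1 = 1
(B ↔ A) → ((C → B) ↔ (B → B)) = 5/6 → 1 = 1
~C = ~1/3 = 2/3
A ∨ ~C = 2/3 ∨ 2/3 = 2/3
A ↔ B = 2/3 ↔ 1/2 = 5/6
(A ∨ ~C) → (A ↔ B) = 2/3 → 5/6 = 1
((B ↔ A) → ((C → B) ↔ (B → B))) ∨ ((A ∨ ~C) → (A ↔ B)) = 1 ∨ 1 = 1
B ∨ B = 1/2 ∨ 1/2 = 1/2
~C = ~1/3 = 2/3
B → C = 1/2 → 1/3 = 5/6
~C → (B → C) = 2/3 → 5/6 = 1
(B ∨ B) → (~C → (B → C)) = 1/2 → 1 = 1
(((B ↔ A) → ((C → B) ↔ (B → B))) ∨ ((A ∨ ~C) → (A ↔ B))) ↔ ((B ∨ B) → (~C → (B → C))) = 1 ↔ 1 = 1
~(((A → B) → ~B) → (B ↔ B)) → ((((B ↔ A) → ((C → B) ↔ (B → B))) ∨ ((A ∨ ~C) → (A ↔ B))) ↔ ((B ∨ B) → (~C → (B → C)))) = 0 → 1 = 1
(((((B → C) ↔ (A ∨ C)) ∨ (B → A)) ∨ (~(C ↔ B) → (((A ∨ B) → A) ∨ ~A))) → ~((C ↔ B) ↔ (B → B))) ↔ (~(((A → B) → ~B) → (B ↔ B)) → ((((B ↔ A) → ((C → B) ↔ (B → B))) ∨ ((A ∨ ~C) → (A ↔ B))) ↔ ((B ∨ B) → (~C → (B → C))))) = 1/6 ↔ 1 = 1/6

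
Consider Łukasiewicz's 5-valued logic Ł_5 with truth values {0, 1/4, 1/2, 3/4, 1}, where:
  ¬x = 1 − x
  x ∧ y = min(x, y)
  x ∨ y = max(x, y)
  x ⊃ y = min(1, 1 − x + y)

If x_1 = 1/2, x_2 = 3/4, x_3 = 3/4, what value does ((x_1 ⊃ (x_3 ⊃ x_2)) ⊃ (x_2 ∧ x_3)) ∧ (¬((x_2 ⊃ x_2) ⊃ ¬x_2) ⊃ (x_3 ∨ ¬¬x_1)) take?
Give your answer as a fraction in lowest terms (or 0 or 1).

3/4

x_3 ⊃ x_2 = 3/4 ⊃ 3/4 = 1
x_1 ⊃ (x_3 ⊃ x_2) = 1/2 ⊃ 1 = 1
x_2 ∧ x_3 = 3/4 ∧ 3/4 = 3/4
(x_1 ⊃ (x_3 ⊃ x_2)) ⊃ (x_2 ∧ x_3) = 1 ⊃ 3/4 = 3/4
x_2 ⊃ x_2 = 3/4 ⊃ 3/4 = 1
¬x_2 = ¬3/4 = 1/4
(x_2 ⊃ x_2) ⊃ ¬x_2 = 1 ⊃ 1/4 = 1/4
¬((x_2 ⊃ x_2) ⊃ ¬x_2) = ¬1/4 = 3/4
¬x_1 = ¬1/2 = 1/2
¬¬x_1 = ¬1/2 = 1/2
x_3 ∨ ¬¬x_1 = 3/4 ∨ 1/2 = 3/4
¬((x_2 ⊃ x_2) ⊃ ¬x_2) ⊃ (x_3 ∨ ¬¬x_1) = 3/4 ⊃ 3/4 = 1
((x_1 ⊃ (x_3 ⊃ x_2)) ⊃ (x_2 ∧ x_3)) ∧ (¬((x_2 ⊃ x_2) ⊃ ¬x_2) ⊃ (x_3 ∨ ¬¬x_1)) = 3/4 ∧ 1 = 3/4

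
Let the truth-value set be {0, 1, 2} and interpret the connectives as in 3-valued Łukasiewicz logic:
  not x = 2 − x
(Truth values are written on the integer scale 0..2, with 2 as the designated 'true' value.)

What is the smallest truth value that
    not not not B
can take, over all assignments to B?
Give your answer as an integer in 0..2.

Take B = 2:
not B = not 2 = 0
not not B = not 0 = 2
not not not B = not 2 = 0
No assignment yields a value below 0, so this is the minimum.

0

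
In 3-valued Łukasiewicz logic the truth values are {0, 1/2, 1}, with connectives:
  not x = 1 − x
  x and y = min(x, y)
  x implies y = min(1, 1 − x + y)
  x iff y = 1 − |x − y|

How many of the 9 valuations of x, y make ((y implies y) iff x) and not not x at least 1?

x = 0, y = 0 ↦ 0  <
x = 0, y = 1/2 ↦ 0  <
x = 0, y = 1 ↦ 0  <
x = 1/2, y = 0 ↦ 1/2  <
x = 1/2, y = 1/2 ↦ 1/2  <
x = 1/2, y = 1 ↦ 1/2  <
x = 1, y = 0 ↦ 1  ≥
x = 1, y = 1/2 ↦ 1  ≥
x = 1, y = 1 ↦ 1  ≥
So 3 of the 9 assignments meet the threshold.

3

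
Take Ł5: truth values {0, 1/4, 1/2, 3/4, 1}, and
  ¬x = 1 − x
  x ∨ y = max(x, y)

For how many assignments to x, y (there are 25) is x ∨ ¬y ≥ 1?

value 1: 9 assignments (counts)
value 3/4: 7 assignments
value 1/2: 5 assignments
value 1/4: 3 assignments
value 0: 1 assignment
So 9 of the 25 assignments meet the threshold.

9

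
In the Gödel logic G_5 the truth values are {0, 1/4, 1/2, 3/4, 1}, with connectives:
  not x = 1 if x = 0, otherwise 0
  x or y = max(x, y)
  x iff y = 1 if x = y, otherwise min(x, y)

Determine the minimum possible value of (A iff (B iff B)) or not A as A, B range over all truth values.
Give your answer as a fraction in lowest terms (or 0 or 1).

Take A = 1/4, B = 0:
B iff B = 0 iff 0 = 1
A iff (B iff B) = 1/4 iff 1 = 1/4
not A = not 1/4 = 0
(A iff (B iff B)) or not A = 1/4 or 0 = 1/4
No assignment yields a value below 1/4, so this is the minimum.

1/4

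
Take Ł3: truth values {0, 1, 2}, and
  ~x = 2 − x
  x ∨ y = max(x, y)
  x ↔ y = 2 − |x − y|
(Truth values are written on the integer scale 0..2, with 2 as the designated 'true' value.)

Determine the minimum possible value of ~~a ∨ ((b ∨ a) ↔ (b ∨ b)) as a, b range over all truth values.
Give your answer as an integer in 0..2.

Take a = 1, b = 0:
~a = ~1 = 1
~~a = ~1 = 1
b ∨ a = 0 ∨ 1 = 1
b ∨ b = 0 ∨ 0 = 0
(b ∨ a) ↔ (b ∨ b) = 1 ↔ 0 = 1
~~a ∨ ((b ∨ a) ↔ (b ∨ b)) = 1 ∨ 1 = 1
No assignment yields a value below 1, so this is the minimum.

1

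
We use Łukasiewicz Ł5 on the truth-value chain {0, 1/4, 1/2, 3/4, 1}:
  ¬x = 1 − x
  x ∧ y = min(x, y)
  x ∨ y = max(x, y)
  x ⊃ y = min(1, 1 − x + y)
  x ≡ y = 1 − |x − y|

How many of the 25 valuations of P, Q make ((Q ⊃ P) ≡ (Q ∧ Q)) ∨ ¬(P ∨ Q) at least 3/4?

12

value 1: 4 assignments (counts)
value 3/4: 8 assignments (counts)
value 1/2: 7 assignments
value 1/4: 4 assignments
value 0: 2 assignments
So 12 of the 25 assignments meet the threshold.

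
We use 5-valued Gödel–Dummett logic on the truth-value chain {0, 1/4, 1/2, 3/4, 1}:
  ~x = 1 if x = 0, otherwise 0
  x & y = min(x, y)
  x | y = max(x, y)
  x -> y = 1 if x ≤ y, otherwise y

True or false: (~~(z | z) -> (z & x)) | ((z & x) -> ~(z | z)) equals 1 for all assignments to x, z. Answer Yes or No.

Counterexample: take x = 1/4, z = 1/4.
z | z = 1/4 | 1/4 = 1/4
~(z | z) = ~1/4 = 0
~~(z | z) = ~0 = 1
z & x = 1/4 & 1/4 = 1/4
~~(z | z) -> (z & x) = 1 -> 1/4 = 1/4
z & x = 1/4 & 1/4 = 1/4
z | z = 1/4 | 1/4 = 1/4
~(z | z) = ~1/4 = 0
(z & x) -> ~(z | z) = 1/4 -> 0 = 0
(~~(z | z) -> (z & x)) | ((z & x) -> ~(z | z)) = 1/4 | 0 = 1/4
This gives 1/4 ≠ 1.

No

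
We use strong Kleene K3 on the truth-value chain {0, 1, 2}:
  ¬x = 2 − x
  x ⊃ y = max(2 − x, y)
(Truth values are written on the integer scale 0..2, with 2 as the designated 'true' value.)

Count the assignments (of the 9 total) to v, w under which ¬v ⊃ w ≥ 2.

v = 0, w = 0 ↦ 0  <
v = 0, w = 1 ↦ 1  <
v = 0, w = 2 ↦ 2  ≥
v = 1, w = 0 ↦ 1  <
v = 1, w = 1 ↦ 1  <
v = 1, w = 2 ↦ 2  ≥
v = 2, w = 0 ↦ 2  ≥
v = 2, w = 1 ↦ 2  ≥
v = 2, w = 2 ↦ 2  ≥
So 5 of the 9 assignments meet the threshold.

5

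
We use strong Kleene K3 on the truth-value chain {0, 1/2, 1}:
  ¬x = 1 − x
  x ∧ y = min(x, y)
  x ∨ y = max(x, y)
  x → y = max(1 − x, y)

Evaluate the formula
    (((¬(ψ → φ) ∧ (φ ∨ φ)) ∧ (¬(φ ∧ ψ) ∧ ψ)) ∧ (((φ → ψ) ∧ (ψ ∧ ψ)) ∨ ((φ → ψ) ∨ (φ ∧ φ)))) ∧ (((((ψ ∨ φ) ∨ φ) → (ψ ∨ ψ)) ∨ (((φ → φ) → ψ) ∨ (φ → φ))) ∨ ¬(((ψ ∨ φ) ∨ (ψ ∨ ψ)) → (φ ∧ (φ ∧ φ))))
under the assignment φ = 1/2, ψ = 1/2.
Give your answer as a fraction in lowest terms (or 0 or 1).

1/2

ψ → φ = 1/2 → 1/2 = 1/2
¬(ψ → φ) = ¬1/2 = 1/2
φ ∨ φ = 1/2 ∨ 1/2 = 1/2
¬(ψ → φ) ∧ (φ ∨ φ) = 1/2 ∧ 1/2 = 1/2
φ ∧ ψ = 1/2 ∧ 1/2 = 1/2
¬(φ ∧ ψ) = ¬1/2 = 1/2
¬(φ ∧ ψ) ∧ ψ = 1/2 ∧ 1/2 = 1/2
(¬(ψ → φ) ∧ (φ ∨ φ)) ∧ (¬(φ ∧ ψ) ∧ ψ) = 1/2 ∧ 1/2 = 1/2
φ → ψ = 1/2 → 1/2 = 1/2
ψ ∧ ψ = 1/2 ∧ 1/2 = 1/2
(φ → ψ) ∧ (ψ ∧ ψ) = 1/2 ∧ 1/2 = 1/2
φ → ψ = 1/2 → 1/2 = 1/2
φ ∧ φ = 1/2 ∧ 1/2 = 1/2
(φ → ψ) ∨ (φ ∧ φ) = 1/2 ∨ 1/2 = 1/2
((φ → ψ) ∧ (ψ ∧ ψ)) ∨ ((φ → ψ) ∨ (φ ∧ φ)) = 1/2 ∨ 1/2 = 1/2
((¬(ψ → φ) ∧ (φ ∨ φ)) ∧ (¬(φ ∧ ψ) ∧ ψ)) ∧ (((φ → ψ) ∧ (ψ ∧ ψ)) ∨ ((φ → ψ) ∨ (φ ∧ φ))) = 1/2 ∧ 1/2 = 1/2
ψ ∨ φ = 1/2 ∨ 1/2 = 1/2
(ψ ∨ φ) ∨ φ = 1/2 ∨ 1/2 = 1/2
ψ ∨ ψ = 1/2 ∨ 1/2 = 1/2
((ψ ∨ φ) ∨ φ) → (ψ ∨ ψ) = 1/2 → 1/2 = 1/2
φ → φ = 1/2 → 1/2 = 1/2
(φ → φ) → ψ = 1/2 → 1/2 = 1/2
φ → φ = 1/2 → 1/2 = 1/2
((φ → φ) → ψ) ∨ (φ → φ) = 1/2 ∨ 1/2 = 1/2
(((ψ ∨ φ) ∨ φ) → (ψ ∨ ψ)) ∨ (((φ → φ) → ψ) ∨ (φ → φ)) = 1/2 ∨ 1/2 = 1/2
ψ ∨ φ = 1/2 ∨ 1/2 = 1/2
ψ ∨ ψ = 1/2 ∨ 1/2 = 1/2
(ψ ∨ φ) ∨ (ψ ∨ ψ) = 1/2 ∨ 1/2 = 1/2
φ ∧ φ = 1/2 ∧ 1/2 = 1/2
φ ∧ (φ ∧ φ) = 1/2 ∧ 1/2 = 1/2
((ψ ∨ φ) ∨ (ψ ∨ ψ)) → (φ ∧ (φ ∧ φ)) = 1/2 → 1/2 = 1/2
¬(((ψ ∨ φ) ∨ (ψ ∨ ψ)) → (φ ∧ (φ ∧ φ))) = ¬1/2 = 1/2
((((ψ ∨ φ) ∨ φ) → (ψ ∨ ψ)) ∨ (((φ → φ) → ψ) ∨ (φ → φ))) ∨ ¬(((ψ ∨ φ) ∨ (ψ ∨ ψ)) → (φ ∧ (φ ∧ φ))) = 1/2 ∨ 1/2 = 1/2
(((¬(ψ → φ) ∧ (φ ∨ φ)) ∧ (¬(φ ∧ ψ) ∧ ψ)) ∧ (((φ → ψ) ∧ (ψ ∧ ψ)) ∨ ((φ → ψ) ∨ (φ ∧ φ)))) ∧ (((((ψ ∨ φ) ∨ φ) → (ψ ∨ ψ)) ∨ (((φ → φ) → ψ) ∨ (φ → φ))) ∨ ¬(((ψ ∨ φ) ∨ (ψ ∨ ψ)) → (φ ∧ (φ ∧ φ)))) = 1/2 ∧ 1/2 = 1/2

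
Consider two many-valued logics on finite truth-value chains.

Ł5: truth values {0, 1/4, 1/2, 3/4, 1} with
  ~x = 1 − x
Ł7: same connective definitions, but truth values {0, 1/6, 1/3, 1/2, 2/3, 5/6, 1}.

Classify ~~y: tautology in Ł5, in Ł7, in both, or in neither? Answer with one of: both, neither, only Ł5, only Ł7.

neither

In Ł5: at y = 0 the value is 0 — not a tautology.
In Ł7: at y = 0 the value is 0 — not a tautology.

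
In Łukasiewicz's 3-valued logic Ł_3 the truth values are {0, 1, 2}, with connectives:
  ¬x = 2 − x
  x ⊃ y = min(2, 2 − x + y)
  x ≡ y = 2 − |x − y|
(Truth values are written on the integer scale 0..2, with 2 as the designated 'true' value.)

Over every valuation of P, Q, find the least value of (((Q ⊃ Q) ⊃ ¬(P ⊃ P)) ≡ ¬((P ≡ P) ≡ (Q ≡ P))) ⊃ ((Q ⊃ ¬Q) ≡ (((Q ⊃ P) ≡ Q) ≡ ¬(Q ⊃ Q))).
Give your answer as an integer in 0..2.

Take P = 0, Q = 1:
Q ⊃ Q = 1 ⊃ 1 = 2
P ⊃ P = 0 ⊃ 0 = 2
¬(P ⊃ P) = ¬2 = 0
(Q ⊃ Q) ⊃ ¬(P ⊃ P) = 2 ⊃ 0 = 0
P ≡ P = 0 ≡ 0 = 2
Q ≡ P = 1 ≡ 0 = 1
(P ≡ P) ≡ (Q ≡ P) = 2 ≡ 1 = 1
¬((P ≡ P) ≡ (Q ≡ P)) = ¬1 = 1
((Q ⊃ Q) ⊃ ¬(P ⊃ P)) ≡ ¬((P ≡ P) ≡ (Q ≡ P)) = 0 ≡ 1 = 1
¬Q = ¬1 = 1
Q ⊃ ¬Q = 1 ⊃ 1 = 2
Q ⊃ P = 1 ⊃ 0 = 1
(Q ⊃ P) ≡ Q = 1 ≡ 1 = 2
Q ⊃ Q = 1 ⊃ 1 = 2
¬(Q ⊃ Q) = ¬2 = 0
((Q ⊃ P) ≡ Q) ≡ ¬(Q ⊃ Q) = 2 ≡ 0 = 0
(Q ⊃ ¬Q) ≡ (((Q ⊃ P) ≡ Q) ≡ ¬(Q ⊃ Q)) = 2 ≡ 0 = 0
(((Q ⊃ Q) ⊃ ¬(P ⊃ P)) ≡ ¬((P ≡ P) ≡ (Q ≡ P))) ⊃ ((Q ⊃ ¬Q) ≡ (((Q ⊃ P) ≡ Q) ≡ ¬(Q ⊃ Q))) = 1 ⊃ 0 = 1
No assignment yields a value below 1, so this is the minimum.

1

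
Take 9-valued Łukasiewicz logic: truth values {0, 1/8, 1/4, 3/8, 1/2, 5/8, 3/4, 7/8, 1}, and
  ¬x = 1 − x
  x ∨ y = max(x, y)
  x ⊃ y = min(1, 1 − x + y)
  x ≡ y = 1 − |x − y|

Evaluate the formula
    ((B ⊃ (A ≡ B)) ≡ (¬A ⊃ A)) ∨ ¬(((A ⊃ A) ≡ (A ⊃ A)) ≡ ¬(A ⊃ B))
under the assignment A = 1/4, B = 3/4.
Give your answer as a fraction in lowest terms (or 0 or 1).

1

A ≡ B = 1/4 ≡ 3/4 = 1/2
B ⊃ (A ≡ B) = 3/4 ⊃ 1/2 = 3/4
¬A = ¬1/4 = 3/4
¬A ⊃ A = 3/4 ⊃ 1/4 = 1/2
(B ⊃ (A ≡ B)) ≡ (¬A ⊃ A) = 3/4 ≡ 1/2 = 3/4
A ⊃ A = 1/4 ⊃ 1/4 = 1
A ⊃ A = 1/4 ⊃ 1/4 = 1
(A ⊃ A) ≡ (A ⊃ A) = 1 ≡ 1 = 1
A ⊃ B = 1/4 ⊃ 3/4 = 1
¬(A ⊃ B) = ¬1 = 0
((A ⊃ A) ≡ (A ⊃ A)) ≡ ¬(A ⊃ B) = 1 ≡ 0 = 0
¬(((A ⊃ A) ≡ (A ⊃ A)) ≡ ¬(A ⊃ B)) = ¬0 = 1
((B ⊃ (A ≡ B)) ≡ (¬A ⊃ A)) ∨ ¬(((A ⊃ A) ≡ (A ⊃ A)) ≡ ¬(A ⊃ B)) = 3/4 ∨ 1 = 1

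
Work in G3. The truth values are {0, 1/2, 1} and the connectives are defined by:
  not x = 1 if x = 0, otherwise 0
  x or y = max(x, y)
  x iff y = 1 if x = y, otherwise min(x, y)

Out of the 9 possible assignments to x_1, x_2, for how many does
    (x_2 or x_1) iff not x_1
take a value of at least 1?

1

x_1 = 0, x_2 = 0 ↦ 0  <
x_1 = 0, x_2 = 1/2 ↦ 1/2  <
x_1 = 0, x_2 = 1 ↦ 1  ≥
x_1 = 1/2, x_2 = 0 ↦ 0  <
x_1 = 1/2, x_2 = 1/2 ↦ 0  <
x_1 = 1/2, x_2 = 1 ↦ 0  <
x_1 = 1, x_2 = 0 ↦ 0  <
x_1 = 1, x_2 = 1/2 ↦ 0  <
x_1 = 1, x_2 = 1 ↦ 0  <
So 1 of the 9 assignments meets the threshold.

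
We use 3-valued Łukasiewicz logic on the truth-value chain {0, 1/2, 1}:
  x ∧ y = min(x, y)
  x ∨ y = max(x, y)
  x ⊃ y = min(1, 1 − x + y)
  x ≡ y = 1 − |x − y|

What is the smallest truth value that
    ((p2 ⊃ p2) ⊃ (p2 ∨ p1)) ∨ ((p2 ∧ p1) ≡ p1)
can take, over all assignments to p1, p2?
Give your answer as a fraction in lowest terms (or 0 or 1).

1/2

Take p1 = 1/2, p2 = 0:
p2 ⊃ p2 = 0 ⊃ 0 = 1
p2 ∨ p1 = 0 ∨ 1/2 = 1/2
(p2 ⊃ p2) ⊃ (p2 ∨ p1) = 1 ⊃ 1/2 = 1/2
p2 ∧ p1 = 0 ∧ 1/2 = 0
(p2 ∧ p1) ≡ p1 = 0 ≡ 1/2 = 1/2
((p2 ⊃ p2) ⊃ (p2 ∨ p1)) ∨ ((p2 ∧ p1) ≡ p1) = 1/2 ∨ 1/2 = 1/2
No assignment yields a value below 1/2, so this is the minimum.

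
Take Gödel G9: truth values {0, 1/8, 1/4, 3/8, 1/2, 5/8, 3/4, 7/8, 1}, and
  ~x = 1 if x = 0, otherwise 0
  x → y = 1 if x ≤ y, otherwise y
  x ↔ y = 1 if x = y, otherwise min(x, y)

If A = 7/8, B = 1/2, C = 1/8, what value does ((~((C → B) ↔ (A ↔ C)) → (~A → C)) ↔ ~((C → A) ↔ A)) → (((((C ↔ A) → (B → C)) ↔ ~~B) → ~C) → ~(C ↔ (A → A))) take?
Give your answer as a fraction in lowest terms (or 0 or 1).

1

C → B = 1/8 → 1/2 = 1
A ↔ C = 7/8 ↔ 1/8 = 1/8
(C → B) ↔ (A ↔ C) = 1 ↔ 1/8 = 1/8
~((C → B) ↔ (A ↔ C)) = ~1/8 = 0
~A = ~7/8 = 0
~A → C = 0 → 1/8 = 1
~((C → B) ↔ (A ↔ C)) → (~A → C) = 0 → 1 = 1
C → A = 1/8 → 7/8 = 1
(C → A) ↔ A = 1 ↔ 7/8 = 7/8
~((C → A) ↔ A) = ~7/8 = 0
(~((C → B) ↔ (A ↔ C)) → (~A → C)) ↔ ~((C → A) ↔ A) = 1 ↔ 0 = 0
C ↔ A = 1/8 ↔ 7/8 = 1/8
B → C = 1/2 → 1/8 = 1/8
(C ↔ A) → (B → C) = 1/8 → 1/8 = 1
~B = ~1/2 = 0
~~B = ~0 = 1
((C ↔ A) → (B → C)) ↔ ~~B = 1 ↔ 1 = 1
~C = ~1/8 = 0
(((C ↔ A) → (B → C)) ↔ ~~B) → ~C = 1 → 0 = 0
A → A = 7/8 → 7/8 = 1
C ↔ (A → A) = 1/8 ↔ 1 = 1/8
~(C ↔ (A → A)) = ~1/8 = 0
((((C ↔ A) → (B → C)) ↔ ~~B) → ~C) → ~(C ↔ (A → A)) = 0 → 0 = 1
((~((C → B) ↔ (A ↔ C)) → (~A → C)) ↔ ~((C → A) ↔ A)) → (((((C ↔ A) → (B → C)) ↔ ~~B) → ~C) → ~(C ↔ (A → A))) = 0 → 1 = 1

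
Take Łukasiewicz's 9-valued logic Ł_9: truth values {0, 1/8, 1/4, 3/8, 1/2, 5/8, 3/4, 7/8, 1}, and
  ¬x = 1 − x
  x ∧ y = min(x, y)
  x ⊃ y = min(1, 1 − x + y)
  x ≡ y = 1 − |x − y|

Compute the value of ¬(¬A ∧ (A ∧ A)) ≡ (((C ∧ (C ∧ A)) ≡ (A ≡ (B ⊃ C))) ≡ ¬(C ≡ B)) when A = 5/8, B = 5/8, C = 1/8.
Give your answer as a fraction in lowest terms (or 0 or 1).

7/8

¬A = ¬5/8 = 3/8
A ∧ A = 5/8 ∧ 5/8 = 5/8
¬A ∧ (A ∧ A) = 3/8 ∧ 5/8 = 3/8
¬(¬A ∧ (A ∧ A)) = ¬3/8 = 5/8
C ∧ A = 1/8 ∧ 5/8 = 1/8
C ∧ (C ∧ A) = 1/8 ∧ 1/8 = 1/8
B ⊃ C = 5/8 ⊃ 1/8 = 1/2
A ≡ (B ⊃ C) = 5/8 ≡ 1/2 = 7/8
(C ∧ (C ∧ A)) ≡ (A ≡ (B ⊃ C)) = 1/8 ≡ 7/8 = 1/4
C ≡ B = 1/8 ≡ 5/8 = 1/2
¬(C ≡ B) = ¬1/2 = 1/2
((C ∧ (C ∧ A)) ≡ (A ≡ (B ⊃ C))) ≡ ¬(C ≡ B) = 1/4 ≡ 1/2 = 3/4
¬(¬A ∧ (A ∧ A)) ≡ (((C ∧ (C ∧ A)) ≡ (A ≡ (B ⊃ C))) ≡ ¬(C ≡ B)) = 5/8 ≡ 3/4 = 7/8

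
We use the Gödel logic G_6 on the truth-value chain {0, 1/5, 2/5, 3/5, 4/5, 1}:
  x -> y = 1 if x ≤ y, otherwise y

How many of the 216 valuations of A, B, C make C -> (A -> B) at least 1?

161

value 1: 161 assignments (counts)
value 4/5: 1 assignment
value 3/5: 4 assignments
value 2/5: 9 assignments
value 1/5: 16 assignments
value 0: 25 assignments
So 161 of the 216 assignments meet the threshold.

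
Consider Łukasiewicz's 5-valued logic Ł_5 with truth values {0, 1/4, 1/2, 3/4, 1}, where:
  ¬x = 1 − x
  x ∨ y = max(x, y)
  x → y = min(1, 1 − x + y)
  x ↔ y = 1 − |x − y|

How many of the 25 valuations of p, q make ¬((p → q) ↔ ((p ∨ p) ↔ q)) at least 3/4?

value 1: 1 assignment (counts)
value 3/4: 2 assignments (counts)
value 1/2: 3 assignments
value 1/4: 4 assignments
value 0: 15 assignments
So 3 of the 25 assignments meet the threshold.

3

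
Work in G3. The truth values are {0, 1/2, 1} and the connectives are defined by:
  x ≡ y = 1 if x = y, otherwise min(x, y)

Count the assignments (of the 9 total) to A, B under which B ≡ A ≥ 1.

3

A = 0, B = 0 ↦ 1  ≥
A = 0, B = 1/2 ↦ 0  <
A = 0, B = 1 ↦ 0  <
A = 1/2, B = 0 ↦ 0  <
A = 1/2, B = 1/2 ↦ 1  ≥
A = 1/2, B = 1 ↦ 1/2  <
A = 1, B = 0 ↦ 0  <
A = 1, B = 1/2 ↦ 1/2  <
A = 1, B = 1 ↦ 1  ≥
So 3 of the 9 assignments meet the threshold.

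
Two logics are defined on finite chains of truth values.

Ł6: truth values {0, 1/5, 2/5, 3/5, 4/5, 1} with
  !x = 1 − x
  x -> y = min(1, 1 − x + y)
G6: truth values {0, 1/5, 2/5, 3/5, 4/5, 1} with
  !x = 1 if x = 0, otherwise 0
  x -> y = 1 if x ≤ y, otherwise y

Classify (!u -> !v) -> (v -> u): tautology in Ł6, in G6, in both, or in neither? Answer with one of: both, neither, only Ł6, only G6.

only Ł6

In Ł6: every assignment gives 1 — tautology.
In G6: at u = 1/5, v = 2/5 the value is 1/5 — not a tautology.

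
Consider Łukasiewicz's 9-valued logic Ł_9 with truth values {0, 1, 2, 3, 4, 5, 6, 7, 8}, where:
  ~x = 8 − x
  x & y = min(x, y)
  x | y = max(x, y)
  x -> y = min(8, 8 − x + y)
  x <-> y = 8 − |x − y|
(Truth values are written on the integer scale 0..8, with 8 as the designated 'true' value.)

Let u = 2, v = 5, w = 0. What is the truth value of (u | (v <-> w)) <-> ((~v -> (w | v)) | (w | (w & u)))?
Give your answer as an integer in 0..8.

v <-> w = 5 <-> 0 = 3
u | (v <-> w) = 2 | 3 = 3
~v = ~5 = 3
w | v = 0 | 5 = 5
~v -> (w | v) = 3 -> 5 = 8
w & u = 0 & 2 = 0
w | (w & u) = 0 | 0 = 0
(~v -> (w | v)) | (w | (w & u)) = 8 | 0 = 8
(u | (v <-> w)) <-> ((~v -> (w | v)) | (w | (w & u))) = 3 <-> 8 = 3

3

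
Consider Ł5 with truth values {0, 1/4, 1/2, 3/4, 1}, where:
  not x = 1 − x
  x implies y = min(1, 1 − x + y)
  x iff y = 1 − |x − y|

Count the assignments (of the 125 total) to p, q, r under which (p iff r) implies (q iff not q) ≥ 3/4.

77

value 1: 53 assignments (counts)
value 3/4: 24 assignments (counts)
value 1/2: 22 assignments
value 1/4: 16 assignments
value 0: 10 assignments
So 77 of the 125 assignments meet the threshold.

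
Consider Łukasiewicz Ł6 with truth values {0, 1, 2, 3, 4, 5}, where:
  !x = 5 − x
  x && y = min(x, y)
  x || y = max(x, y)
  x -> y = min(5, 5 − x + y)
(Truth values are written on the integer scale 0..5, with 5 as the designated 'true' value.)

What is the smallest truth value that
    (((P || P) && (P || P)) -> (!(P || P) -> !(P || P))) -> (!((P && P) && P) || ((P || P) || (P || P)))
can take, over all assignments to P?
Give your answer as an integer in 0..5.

Take P = 2:
P || P = 2 || 2 = 2
P || P = 2 || 2 = 2
(P || P) && (P || P) = 2 && 2 = 2
P || P = 2 || 2 = 2
!(P || P) = !2 = 3
P || P = 2 || 2 = 2
!(P || P) = !2 = 3
!(P || P) -> !(P || P) = 3 -> 3 = 5
((P || P) && (P || P)) -> (!(P || P) -> !(P || P)) = 2 -> 5 = 5
P && P = 2 && 2 = 2
(P && P) && P = 2 && 2 = 2
!((P && P) && P) = !2 = 3
P || P = 2 || 2 = 2
P || P = 2 || 2 = 2
(P || P) || (P || P) = 2 || 2 = 2
!((P && P) && P) || ((P || P) || (P || P)) = 3 || 2 = 3
(((P || P) && (P || P)) -> (!(P || P) -> !(P || P))) -> (!((P && P) && P) || ((P || P) || (P || P))) = 5 -> 3 = 3
No assignment yields a value below 3, so this is the minimum.

3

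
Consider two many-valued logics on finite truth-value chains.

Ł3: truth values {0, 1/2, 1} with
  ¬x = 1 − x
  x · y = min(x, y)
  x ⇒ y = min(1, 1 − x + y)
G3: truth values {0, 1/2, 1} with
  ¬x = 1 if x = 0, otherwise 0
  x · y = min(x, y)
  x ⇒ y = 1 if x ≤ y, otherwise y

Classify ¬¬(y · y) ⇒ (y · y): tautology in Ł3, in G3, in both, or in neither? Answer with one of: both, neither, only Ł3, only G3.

In Ł3: every assignment gives 1 — tautology.
In G3: at y = 1/2 the value is 1/2 — not a tautology.

only Ł3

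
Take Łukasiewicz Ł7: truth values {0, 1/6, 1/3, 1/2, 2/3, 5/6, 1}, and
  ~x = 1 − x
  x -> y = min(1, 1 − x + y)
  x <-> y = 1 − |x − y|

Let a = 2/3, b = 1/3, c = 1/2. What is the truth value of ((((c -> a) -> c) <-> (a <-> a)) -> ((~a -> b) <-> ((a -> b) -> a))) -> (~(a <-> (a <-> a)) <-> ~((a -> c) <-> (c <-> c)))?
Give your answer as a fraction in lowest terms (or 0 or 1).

5/6

c -> a = 1/2 -> 2/3 = 1
(c -> a) -> c = 1 -> 1/2 = 1/2
a <-> a = 2/3 <-> 2/3 = 1
((c -> a) -> c) <-> (a <-> a) = 1/2 <-> 1 = 1/2
~a = ~2/3 = 1/3
~a -> b = 1/3 -> 1/3 = 1
a -> b = 2/3 -> 1/3 = 2/3
(a -> b) -> a = 2/3 -> 2/3 = 1
(~a -> b) <-> ((a -> b) -> a) = 1 <-> 1 = 1
(((c -> a) -> c) <-> (a <-> a)) -> ((~a -> b) <-> ((a -> b) -> a)) = 1/2 -> 1 = 1
a <-> a = 2/3 <-> 2/3 = 1
a <-> (a <-> a) = 2/3 <-> 1 = 2/3
~(a <-> (a <-> a)) = ~2/3 = 1/3
a -> c = 2/3 -> 1/2 = 5/6
c <-> c = 1/2 <-> 1/2 = 1
(a -> c) <-> (c <-> c) = 5/6 <-> 1 = 5/6
~((a -> c) <-> (c <-> c)) = ~5/6 = 1/6
~(a <-> (a <-> a)) <-> ~((a -> c) <-> (c <-> c)) = 1/3 <-> 1/6 = 5/6
((((c -> a) -> c) <-> (a <-> a)) -> ((~a -> b) <-> ((a -> b) -> a))) -> (~(a <-> (a <-> a)) <-> ~((a -> c) <-> (c <-> c))) = 1 -> 5/6 = 5/6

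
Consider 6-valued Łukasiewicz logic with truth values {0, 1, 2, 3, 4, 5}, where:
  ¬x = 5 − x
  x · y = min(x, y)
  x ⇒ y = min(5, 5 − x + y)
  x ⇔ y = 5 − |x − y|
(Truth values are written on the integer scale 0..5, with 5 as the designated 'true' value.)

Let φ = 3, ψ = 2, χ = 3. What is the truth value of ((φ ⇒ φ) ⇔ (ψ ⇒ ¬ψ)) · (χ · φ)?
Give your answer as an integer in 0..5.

3

φ ⇒ φ = 3 ⇒ 3 = 5
¬ψ = ¬2 = 3
ψ ⇒ ¬ψ = 2 ⇒ 3 = 5
(φ ⇒ φ) ⇔ (ψ ⇒ ¬ψ) = 5 ⇔ 5 = 5
χ · φ = 3 · 3 = 3
((φ ⇒ φ) ⇔ (ψ ⇒ ¬ψ)) · (χ · φ) = 5 · 3 = 3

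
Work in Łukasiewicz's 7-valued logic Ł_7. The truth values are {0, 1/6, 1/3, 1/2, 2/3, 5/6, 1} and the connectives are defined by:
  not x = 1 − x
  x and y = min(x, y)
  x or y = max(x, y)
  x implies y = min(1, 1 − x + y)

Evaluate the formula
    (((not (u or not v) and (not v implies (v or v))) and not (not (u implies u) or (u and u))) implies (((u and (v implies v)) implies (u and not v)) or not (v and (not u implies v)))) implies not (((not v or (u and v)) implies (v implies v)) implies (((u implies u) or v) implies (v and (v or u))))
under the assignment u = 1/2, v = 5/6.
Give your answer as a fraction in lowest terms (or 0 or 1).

1/6

not v = not 5/6 = 1/6
u or not v = 1/2 or 1/6 = 1/2
not (u or not v) = not 1/2 = 1/2
not v = not 5/6 = 1/6
v or v = 5/6 or 5/6 = 5/6
not v implies (v or v) = 1/6 implies 5/6 = 1
not (u or not v) and (not v implies (v or v)) = 1/2 and 1 = 1/2
u implies u = 1/2 implies 1/2 = 1
not (u implies u) = not 1 = 0
u and u = 1/2 and 1/2 = 1/2
not (u implies u) or (u and u) = 0 or 1/2 = 1/2
not (not (u implies u) or (u and u)) = not 1/2 = 1/2
(not (u or not v) and (not v implies (v or v))) and not (not (u implies u) or (u and u)) = 1/2 and 1/2 = 1/2
v implies v = 5/6 implies 5/6 = 1
u and (v implies v) = 1/2 and 1 = 1/2
not v = not 5/6 = 1/6
u and not v = 1/2 and 1/6 = 1/6
(u and (v implies v)) implies (u and not v) = 1/2 implies 1/6 = 2/3
not u = not 1/2 = 1/2
not u implies v = 1/2 implies 5/6 = 1
v and (not u implies v) = 5/6 and 1 = 5/6
not (v and (not u implies v)) = not 5/6 = 1/6
((u and (v implies v)) implies (u and not v)) or not (v and (not u implies v)) = 2/3 or 1/6 = 2/3
((not (u or not v) and (not v implies (v or v))) and not (not (u implies u) or (u and u))) implies (((u and (v implies v)) implies (u and not v)) or not (v and (not u implies v))) = 1/2 implies 2/3 = 1
not v = not 5/6 = 1/6
u and v = 1/2 and 5/6 = 1/2
not v or (u and v) = 1/6 or 1/2 = 1/2
v implies v = 5/6 implies 5/6 = 1
(not v or (u and v)) implies (v implies v) = 1/2 implies 1 = 1
u implies u = 1/2 implies 1/2 = 1
(u implies u) or v = 1 or 5/6 = 1
v or u = 5/6 or 1/2 = 5/6
v and (v or u) = 5/6 and 5/6 = 5/6
((u implies u) or v) implies (v and (v or u)) = 1 implies 5/6 = 5/6
((not v or (u and v)) implies (v implies v)) implies (((u implies u) or v) implies (v and (v or u))) = 1 implies 5/6 = 5/6
not (((not v or (u and v)) implies (v implies v)) implies (((u implies u) or v) implies (v and (v or u)))) = not 5/6 = 1/6
(((not (u or not v) and (not v implies (v or v))) and not (not (u implies u) or (u and u))) implies (((u and (v implies v)) implies (u and not v)) or not (v and (not u implies v)))) implies not (((not v or (u and v)) implies (v implies v)) implies (((u implies u) or v) implies (v and (v or u)))) = 1 implies 1/6 = 1/6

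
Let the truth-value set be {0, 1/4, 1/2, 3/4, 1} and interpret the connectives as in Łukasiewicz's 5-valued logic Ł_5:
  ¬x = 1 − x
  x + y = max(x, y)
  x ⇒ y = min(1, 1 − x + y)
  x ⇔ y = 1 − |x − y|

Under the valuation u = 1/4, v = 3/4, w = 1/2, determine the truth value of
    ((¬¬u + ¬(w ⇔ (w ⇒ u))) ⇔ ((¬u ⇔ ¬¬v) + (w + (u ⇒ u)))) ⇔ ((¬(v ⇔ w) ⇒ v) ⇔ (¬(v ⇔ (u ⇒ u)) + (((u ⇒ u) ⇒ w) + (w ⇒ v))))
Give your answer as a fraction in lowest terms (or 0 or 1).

¬u = ¬1/4 = 3/4
¬¬u = ¬3/4 = 1/4
w ⇒ u = 1/2 ⇒ 1/4 = 3/4
w ⇔ (w ⇒ u) = 1/2 ⇔ 3/4 = 3/4
¬(w ⇔ (w ⇒ u)) = ¬3/4 = 1/4
¬¬u + ¬(w ⇔ (w ⇒ u)) = 1/4 + 1/4 = 1/4
¬u = ¬1/4 = 3/4
¬v = ¬3/4 = 1/4
¬¬v = ¬1/4 = 3/4
¬u ⇔ ¬¬v = 3/4 ⇔ 3/4 = 1
u ⇒ u = 1/4 ⇒ 1/4 = 1
w + (u ⇒ u) = 1/2 + 1 = 1
(¬u ⇔ ¬¬v) + (w + (u ⇒ u)) = 1 + 1 = 1
(¬¬u + ¬(w ⇔ (w ⇒ u))) ⇔ ((¬u ⇔ ¬¬v) + (w + (u ⇒ u))) = 1/4 ⇔ 1 = 1/4
v ⇔ w = 3/4 ⇔ 1/2 = 3/4
¬(v ⇔ w) = ¬3/4 = 1/4
¬(v ⇔ w) ⇒ v = 1/4 ⇒ 3/4 = 1
u ⇒ u = 1/4 ⇒ 1/4 = 1
v ⇔ (u ⇒ u) = 3/4 ⇔ 1 = 3/4
¬(v ⇔ (u ⇒ u)) = ¬3/4 = 1/4
u ⇒ u = 1/4 ⇒ 1/4 = 1
(u ⇒ u) ⇒ w = 1 ⇒ 1/2 = 1/2
w ⇒ v = 1/2 ⇒ 3/4 = 1
((u ⇒ u) ⇒ w) + (w ⇒ v) = 1/2 + 1 = 1
¬(v ⇔ (u ⇒ u)) + (((u ⇒ u) ⇒ w) + (w ⇒ v)) = 1/4 + 1 = 1
(¬(v ⇔ w) ⇒ v) ⇔ (¬(v ⇔ (u ⇒ u)) + (((u ⇒ u) ⇒ w) + (w ⇒ v))) = 1 ⇔ 1 = 1
((¬¬u + ¬(w ⇔ (w ⇒ u))) ⇔ ((¬u ⇔ ¬¬v) + (w + (u ⇒ u)))) ⇔ ((¬(v ⇔ w) ⇒ v) ⇔ (¬(v ⇔ (u ⇒ u)) + (((u ⇒ u) ⇒ w) + (w ⇒ v)))) = 1/4 ⇔ 1 = 1/4

1/4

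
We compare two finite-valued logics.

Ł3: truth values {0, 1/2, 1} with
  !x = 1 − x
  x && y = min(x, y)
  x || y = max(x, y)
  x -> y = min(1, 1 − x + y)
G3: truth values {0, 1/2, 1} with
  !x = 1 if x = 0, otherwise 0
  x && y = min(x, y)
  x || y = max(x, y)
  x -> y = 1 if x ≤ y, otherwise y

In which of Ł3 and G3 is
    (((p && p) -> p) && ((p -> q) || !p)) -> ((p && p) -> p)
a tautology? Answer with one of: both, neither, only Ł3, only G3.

both

In Ł3: every assignment gives 1 — tautology.
In G3: every assignment gives 1 — tautology.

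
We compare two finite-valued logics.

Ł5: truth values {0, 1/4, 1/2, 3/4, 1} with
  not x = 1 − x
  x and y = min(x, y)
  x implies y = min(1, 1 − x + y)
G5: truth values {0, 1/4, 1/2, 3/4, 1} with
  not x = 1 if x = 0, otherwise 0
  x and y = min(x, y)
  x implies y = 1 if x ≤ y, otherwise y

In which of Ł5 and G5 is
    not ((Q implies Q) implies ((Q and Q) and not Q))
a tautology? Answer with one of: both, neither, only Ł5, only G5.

only G5

In Ł5: at Q = 1/4 the value is 3/4 — not a tautology.
In G5: every assignment gives 1 — tautology.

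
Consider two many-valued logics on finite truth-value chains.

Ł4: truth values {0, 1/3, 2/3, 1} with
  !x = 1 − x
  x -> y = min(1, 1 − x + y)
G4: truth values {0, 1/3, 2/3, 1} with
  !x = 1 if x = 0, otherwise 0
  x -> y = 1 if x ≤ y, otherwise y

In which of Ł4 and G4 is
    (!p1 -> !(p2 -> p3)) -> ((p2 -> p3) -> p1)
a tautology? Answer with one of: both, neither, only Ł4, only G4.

only Ł4

In Ł4: every assignment gives 1 — tautology.
In G4: at p1 = 1/3, p2 = 0, p3 = 0 the value is 1/3 — not a tautology.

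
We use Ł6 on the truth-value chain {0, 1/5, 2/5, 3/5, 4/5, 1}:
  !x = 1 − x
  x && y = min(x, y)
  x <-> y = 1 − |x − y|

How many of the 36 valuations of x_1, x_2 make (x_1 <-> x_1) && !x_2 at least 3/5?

18

value 1: 6 assignments (counts)
value 4/5: 6 assignments (counts)
value 3/5: 6 assignments (counts)
value 2/5: 6 assignments
value 1/5: 6 assignments
value 0: 6 assignments
So 18 of the 36 assignments meet the threshold.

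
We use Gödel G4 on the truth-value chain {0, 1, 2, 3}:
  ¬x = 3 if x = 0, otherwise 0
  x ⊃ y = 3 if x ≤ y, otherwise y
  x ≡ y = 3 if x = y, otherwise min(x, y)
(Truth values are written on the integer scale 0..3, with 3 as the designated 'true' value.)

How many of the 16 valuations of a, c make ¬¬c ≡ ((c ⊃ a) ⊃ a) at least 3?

10

a = 0, c = 0 ↦ 3  ≥
a = 0, c = 1 ↦ 3  ≥
a = 0, c = 2 ↦ 3  ≥
a = 0, c = 3 ↦ 3  ≥
a = 1, c = 0 ↦ 0  <
a = 1, c = 1 ↦ 1  <
a = 1, c = 2 ↦ 3  ≥
a = 1, c = 3 ↦ 3  ≥
a = 2, c = 0 ↦ 0  <
a = 2, c = 1 ↦ 2  <
a = 2, c = 2 ↦ 2  <
a = 2, c = 3 ↦ 3  ≥
a = 3, c = 0 ↦ 0  <
a = 3, c = 1 ↦ 3  ≥
a = 3, c = 2 ↦ 3  ≥
a = 3, c = 3 ↦ 3  ≥
So 10 of the 16 assignments meet the threshold.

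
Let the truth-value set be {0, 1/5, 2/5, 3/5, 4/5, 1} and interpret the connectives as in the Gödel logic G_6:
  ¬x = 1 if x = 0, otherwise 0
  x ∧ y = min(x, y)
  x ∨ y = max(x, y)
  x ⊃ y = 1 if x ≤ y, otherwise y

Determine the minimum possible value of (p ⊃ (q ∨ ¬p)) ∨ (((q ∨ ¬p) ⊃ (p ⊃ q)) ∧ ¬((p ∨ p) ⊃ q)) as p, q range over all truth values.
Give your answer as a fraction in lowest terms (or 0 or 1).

Take p = 2/5, q = 1/5:
¬p = ¬2/5 = 0
q ∨ ¬p = 1/5 ∨ 0 = 1/5
p ⊃ (q ∨ ¬p) = 2/5 ⊃ 1/5 = 1/5
¬p = ¬2/5 = 0
q ∨ ¬p = 1/5 ∨ 0 = 1/5
p ⊃ q = 2/5 ⊃ 1/5 = 1/5
(q ∨ ¬p) ⊃ (p ⊃ q) = 1/5 ⊃ 1/5 = 1
p ∨ p = 2/5 ∨ 2/5 = 2/5
(p ∨ p) ⊃ q = 2/5 ⊃ 1/5 = 1/5
¬((p ∨ p) ⊃ q) = ¬1/5 = 0
((q ∨ ¬p) ⊃ (p ⊃ q)) ∧ ¬((p ∨ p) ⊃ q) = 1 ∧ 0 = 0
(p ⊃ (q ∨ ¬p)) ∨ (((q ∨ ¬p) ⊃ (p ⊃ q)) ∧ ¬((p ∨ p) ⊃ q)) = 1/5 ∨ 0 = 1/5
No assignment yields a value below 1/5, so this is the minimum.

1/5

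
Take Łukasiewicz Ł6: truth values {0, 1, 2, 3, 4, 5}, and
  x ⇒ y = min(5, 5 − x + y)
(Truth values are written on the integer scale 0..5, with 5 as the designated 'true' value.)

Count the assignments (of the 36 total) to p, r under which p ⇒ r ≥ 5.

21

value 5: 21 assignments (counts)
value 4: 5 assignments
value 3: 4 assignments
value 2: 3 assignments
value 1: 2 assignments
value 0: 1 assignment
So 21 of the 36 assignments meet the threshold.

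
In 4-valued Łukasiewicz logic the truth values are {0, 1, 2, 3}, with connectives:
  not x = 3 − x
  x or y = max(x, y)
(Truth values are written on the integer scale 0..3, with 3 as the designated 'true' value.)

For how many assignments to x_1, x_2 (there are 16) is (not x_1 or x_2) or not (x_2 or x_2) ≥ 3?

10

x_1 = 0, x_2 = 0 ↦ 3  ≥
x_1 = 0, x_2 = 1 ↦ 3  ≥
x_1 = 0, x_2 = 2 ↦ 3  ≥
x_1 = 0, x_2 = 3 ↦ 3  ≥
x_1 = 1, x_2 = 0 ↦ 3  ≥
x_1 = 1, x_2 = 1 ↦ 2  <
x_1 = 1, x_2 = 2 ↦ 2  <
x_1 = 1, x_2 = 3 ↦ 3  ≥
x_1 = 2, x_2 = 0 ↦ 3  ≥
x_1 = 2, x_2 = 1 ↦ 2  <
x_1 = 2, x_2 = 2 ↦ 2  <
x_1 = 2, x_2 = 3 ↦ 3  ≥
x_1 = 3, x_2 = 0 ↦ 3  ≥
x_1 = 3, x_2 = 1 ↦ 2  <
x_1 = 3, x_2 = 2 ↦ 2  <
x_1 = 3, x_2 = 3 ↦ 3  ≥
So 10 of the 16 assignments meet the threshold.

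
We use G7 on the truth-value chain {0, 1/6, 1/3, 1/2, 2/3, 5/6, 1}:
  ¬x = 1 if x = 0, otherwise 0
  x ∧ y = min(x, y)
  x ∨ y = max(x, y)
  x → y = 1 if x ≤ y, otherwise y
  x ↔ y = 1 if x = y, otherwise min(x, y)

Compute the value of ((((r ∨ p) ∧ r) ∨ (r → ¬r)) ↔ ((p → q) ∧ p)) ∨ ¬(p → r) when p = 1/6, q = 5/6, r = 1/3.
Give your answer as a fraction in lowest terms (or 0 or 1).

1/6

r ∨ p = 1/3 ∨ 1/6 = 1/3
(r ∨ p) ∧ r = 1/3 ∧ 1/3 = 1/3
¬r = ¬1/3 = 0
r → ¬r = 1/3 → 0 = 0
((r ∨ p) ∧ r) ∨ (r → ¬r) = 1/3 ∨ 0 = 1/3
p → q = 1/6 → 5/6 = 1
(p → q) ∧ p = 1 ∧ 1/6 = 1/6
(((r ∨ p) ∧ r) ∨ (r → ¬r)) ↔ ((p → q) ∧ p) = 1/3 ↔ 1/6 = 1/6
p → r = 1/6 → 1/3 = 1
¬(p → r) = ¬1 = 0
((((r ∨ p) ∧ r) ∨ (r → ¬r)) ↔ ((p → q) ∧ p)) ∨ ¬(p → r) = 1/6 ∨ 0 = 1/6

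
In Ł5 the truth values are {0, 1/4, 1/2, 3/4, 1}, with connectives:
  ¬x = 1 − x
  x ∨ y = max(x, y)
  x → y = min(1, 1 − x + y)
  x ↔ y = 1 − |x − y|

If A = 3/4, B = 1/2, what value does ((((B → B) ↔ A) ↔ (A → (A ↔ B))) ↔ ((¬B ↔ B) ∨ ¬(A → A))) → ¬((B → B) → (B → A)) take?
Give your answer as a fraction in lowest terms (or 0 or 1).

B → B = 1/2 → 1/2 = 1
(B → B) ↔ A = 1 ↔ 3/4 = 3/4
A ↔ B = 3/4 ↔ 1/2 = 3/4
A → (A ↔ B) = 3/4 → 3/4 = 1
((B → B) ↔ A) ↔ (A → (A ↔ B)) = 3/4 ↔ 1 = 3/4
¬B = ¬1/2 = 1/2
¬B ↔ B = 1/2 ↔ 1/2 = 1
A → A = 3/4 → 3/4 = 1
¬(A → A) = ¬1 = 0
(¬B ↔ B) ∨ ¬(A → A) = 1 ∨ 0 = 1
(((B → B) ↔ A) ↔ (A → (A ↔ B))) ↔ ((¬B ↔ B) ∨ ¬(A → A)) = 3/4 ↔ 1 = 3/4
B → B = 1/2 → 1/2 = 1
B → A = 1/2 → 3/4 = 1
(B → B) → (B → A) = 1 → 1 = 1
¬((B → B) → (B → A)) = ¬1 = 0
((((B → B) ↔ A) ↔ (A → (A ↔ B))) ↔ ((¬B ↔ B) ∨ ¬(A → A))) → ¬((B → B) → (B → A)) = 3/4 → 0 = 1/4

1/4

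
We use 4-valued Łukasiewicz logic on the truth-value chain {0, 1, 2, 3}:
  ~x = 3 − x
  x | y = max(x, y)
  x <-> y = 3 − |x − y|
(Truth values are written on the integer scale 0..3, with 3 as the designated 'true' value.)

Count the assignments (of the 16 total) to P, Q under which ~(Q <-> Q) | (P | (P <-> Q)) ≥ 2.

P = 0, Q = 0 ↦ 3  ≥
P = 0, Q = 1 ↦ 2  ≥
P = 0, Q = 2 ↦ 1  <
P = 0, Q = 3 ↦ 0  <
P = 1, Q = 0 ↦ 2  ≥
P = 1, Q = 1 ↦ 3  ≥
P = 1, Q = 2 ↦ 2  ≥
P = 1, Q = 3 ↦ 1  <
P = 2, Q = 0 ↦ 2  ≥
P = 2, Q = 1 ↦ 2  ≥
P = 2, Q = 2 ↦ 3  ≥
P = 2, Q = 3 ↦ 2  ≥
P = 3, Q = 0 ↦ 3  ≥
P = 3, Q = 1 ↦ 3  ≥
P = 3, Q = 2 ↦ 3  ≥
P = 3, Q = 3 ↦ 3  ≥
So 13 of the 16 assignments meet the threshold.

13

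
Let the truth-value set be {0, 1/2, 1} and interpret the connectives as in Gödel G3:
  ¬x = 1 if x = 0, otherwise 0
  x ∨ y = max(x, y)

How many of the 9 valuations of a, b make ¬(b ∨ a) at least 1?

a = 0, b = 0 ↦ 1  ≥
a = 0, b = 1/2 ↦ 0  <
a = 0, b = 1 ↦ 0  <
a = 1/2, b = 0 ↦ 0  <
a = 1/2, b = 1/2 ↦ 0  <
a = 1/2, b = 1 ↦ 0  <
a = 1, b = 0 ↦ 0  <
a = 1, b = 1/2 ↦ 0  <
a = 1, b = 1 ↦ 0  <
So 1 of the 9 assignments meets the threshold.

1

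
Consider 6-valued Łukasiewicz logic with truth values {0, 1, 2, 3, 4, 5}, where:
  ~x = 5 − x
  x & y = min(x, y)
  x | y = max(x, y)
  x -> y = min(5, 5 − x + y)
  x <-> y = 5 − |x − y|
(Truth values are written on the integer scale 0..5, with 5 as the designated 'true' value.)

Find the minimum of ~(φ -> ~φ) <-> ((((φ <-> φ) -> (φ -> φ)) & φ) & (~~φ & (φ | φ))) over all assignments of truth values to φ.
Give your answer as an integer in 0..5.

Take φ = 2:
~φ = ~2 = 3
φ -> ~φ = 2 -> 3 = 5
~(φ -> ~φ) = ~5 = 0
φ <-> φ = 2 <-> 2 = 5
φ -> φ = 2 -> 2 = 5
(φ <-> φ) -> (φ -> φ) = 5 -> 5 = 5
((φ <-> φ) -> (φ -> φ)) & φ = 5 & 2 = 2
~φ = ~2 = 3
~~φ = ~3 = 2
φ | φ = 2 | 2 = 2
~~φ & (φ | φ) = 2 & 2 = 2
(((φ <-> φ) -> (φ -> φ)) & φ) & (~~φ & (φ | φ)) = 2 & 2 = 2
~(φ -> ~φ) <-> ((((φ <-> φ) -> (φ -> φ)) & φ) & (~~φ & (φ | φ))) = 0 <-> 2 = 3
No assignment yields a value below 3, so this is the minimum.

3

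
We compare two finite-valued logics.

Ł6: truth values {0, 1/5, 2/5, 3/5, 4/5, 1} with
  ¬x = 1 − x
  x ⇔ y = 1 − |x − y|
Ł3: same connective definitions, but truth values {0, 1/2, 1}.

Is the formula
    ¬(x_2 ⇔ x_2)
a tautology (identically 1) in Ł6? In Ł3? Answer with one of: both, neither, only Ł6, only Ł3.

In Ł6: at x_2 = 0 the value is 0 — not a tautology.
In Ł3: at x_2 = 0 the value is 0 — not a tautology.

neither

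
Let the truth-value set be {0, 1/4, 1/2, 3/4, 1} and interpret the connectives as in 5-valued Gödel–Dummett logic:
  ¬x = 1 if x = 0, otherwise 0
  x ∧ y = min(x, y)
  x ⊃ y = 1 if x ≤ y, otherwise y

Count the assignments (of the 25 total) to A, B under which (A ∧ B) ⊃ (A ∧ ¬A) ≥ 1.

9

value 1: 9 assignments (counts)
value 0: 16 assignments
So 9 of the 25 assignments meet the threshold.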